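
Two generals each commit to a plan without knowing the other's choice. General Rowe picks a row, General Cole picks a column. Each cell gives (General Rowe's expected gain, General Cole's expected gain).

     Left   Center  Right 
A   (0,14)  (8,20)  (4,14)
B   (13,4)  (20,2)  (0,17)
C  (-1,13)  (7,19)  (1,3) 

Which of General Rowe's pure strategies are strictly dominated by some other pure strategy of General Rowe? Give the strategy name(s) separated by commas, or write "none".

A: no other strategy beats it everywhere (B at Right (4>0); C at Left (0>-1)).
B: no other strategy beats it everywhere (A at Left (13>0); C at Left (13>-1)).
A strictly dominates C — Left: 0>-1, Center: 8>7, Right: 4>1.

C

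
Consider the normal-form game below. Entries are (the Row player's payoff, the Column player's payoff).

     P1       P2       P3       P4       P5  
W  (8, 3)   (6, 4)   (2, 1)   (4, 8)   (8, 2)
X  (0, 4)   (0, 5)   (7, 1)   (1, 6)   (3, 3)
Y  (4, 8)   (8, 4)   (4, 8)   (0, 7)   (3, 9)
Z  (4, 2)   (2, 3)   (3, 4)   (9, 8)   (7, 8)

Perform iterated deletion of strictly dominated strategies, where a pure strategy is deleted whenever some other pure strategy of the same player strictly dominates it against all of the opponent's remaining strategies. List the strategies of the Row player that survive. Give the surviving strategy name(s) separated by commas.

W, Z

Column P2 is eliminated: P4 beats it against every remaining row (W: 8>4, X: 6>5, Y: 7>4, Z: 8>3).
The Column player's strategy P3 is strictly dominated by P5 (W: 2>1, X: 3>1, Y: 9>8, Z: 8>4) and is removed.
The Row player's strategy X is strictly dominated by W (P1: 8>0, P4: 4>1, P5: 8>3) and is removed.
For the Row player, W strictly dominates Y on the remaining columns (P1: 8>4, P4: 4>0, P5: 8>3); eliminate Y.
For the Column player, P4 strictly dominates P1 on the remaining rows (W: 8>3, Z: 8>2); eliminate P1.
Among the remaining strategies, none is strictly dominated by another pure strategy of the same player, so the elimination stops.
Surviving strategies — the Row player: {W, Z}; the Column player: {P4, P5}.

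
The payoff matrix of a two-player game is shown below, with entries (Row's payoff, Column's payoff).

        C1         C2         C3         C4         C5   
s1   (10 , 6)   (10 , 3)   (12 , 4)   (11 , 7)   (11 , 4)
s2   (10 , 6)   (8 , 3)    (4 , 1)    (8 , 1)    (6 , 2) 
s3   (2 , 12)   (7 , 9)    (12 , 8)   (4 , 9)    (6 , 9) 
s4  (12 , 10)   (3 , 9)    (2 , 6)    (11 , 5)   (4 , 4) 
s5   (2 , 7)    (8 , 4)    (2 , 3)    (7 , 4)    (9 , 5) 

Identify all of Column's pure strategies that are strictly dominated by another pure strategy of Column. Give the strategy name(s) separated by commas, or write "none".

C1: no other strategy beats it everywhere (C2 at s1 (6>3); C3 at s1 (6>4); C4 at s2 (6>1); C5 at s1 (6>4)).
C2: dominated, since C1 does at least as well everywhere (s1: 6>3, s2: 6>3, s3: 12>9, s4: 10>9, s5: 7>4).
C3 is strictly dominated by C1 (s1: 6>4, s2: 6>1, s3: 12>8, s4: 10>6, s5: 7>3).
Nothing dominates C4: C1 at s1 (7>6); C2 at s1 (7>3); C3 at s1 (7>4); C5 at s1 (7>4).
C1 strictly dominates C5 — s1: 6>4, s2: 6>2, s3: 12>9, s4: 10>4, s5: 7>5.

C2, C3, C5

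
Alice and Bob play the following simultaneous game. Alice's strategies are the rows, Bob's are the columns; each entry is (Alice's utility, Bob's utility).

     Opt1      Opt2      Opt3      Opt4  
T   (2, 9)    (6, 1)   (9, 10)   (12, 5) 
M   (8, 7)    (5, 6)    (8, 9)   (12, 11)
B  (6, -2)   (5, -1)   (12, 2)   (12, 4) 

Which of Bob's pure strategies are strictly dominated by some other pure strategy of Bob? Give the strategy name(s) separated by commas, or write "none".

Opt1, Opt2

Opt3 strictly dominates Opt1 — T: 10>9, M: 9>7, B: 2>-2.
Opt3 strictly dominates Opt2 — T: 10>1, M: 9>6, B: 2>-1.
Opt3 is not dominated — it holds its own against Opt1 at T (10>9); Opt2 at T (10>1); Opt4 at T (10>5).
Nothing dominates Opt4: Opt1 at M (11>7); Opt2 at T (5>1); Opt3 at M (11>9).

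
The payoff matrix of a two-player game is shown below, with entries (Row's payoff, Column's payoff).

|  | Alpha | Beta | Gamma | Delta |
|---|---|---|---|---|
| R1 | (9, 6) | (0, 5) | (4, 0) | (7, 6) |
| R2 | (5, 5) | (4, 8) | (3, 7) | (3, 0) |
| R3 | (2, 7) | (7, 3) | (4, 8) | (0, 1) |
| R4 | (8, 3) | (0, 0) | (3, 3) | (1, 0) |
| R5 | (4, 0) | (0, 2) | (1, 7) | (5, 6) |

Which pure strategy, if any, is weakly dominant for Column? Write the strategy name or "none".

Alpha fails to dominate Beta at R2 (5<8).
Beta fails to dominate Alpha at R1 (5<6).
Gamma fails to dominate Alpha at R1 (0<6).
Delta fails to dominate Alpha at R2 (0<5).
No single strategy dominates all the others.

none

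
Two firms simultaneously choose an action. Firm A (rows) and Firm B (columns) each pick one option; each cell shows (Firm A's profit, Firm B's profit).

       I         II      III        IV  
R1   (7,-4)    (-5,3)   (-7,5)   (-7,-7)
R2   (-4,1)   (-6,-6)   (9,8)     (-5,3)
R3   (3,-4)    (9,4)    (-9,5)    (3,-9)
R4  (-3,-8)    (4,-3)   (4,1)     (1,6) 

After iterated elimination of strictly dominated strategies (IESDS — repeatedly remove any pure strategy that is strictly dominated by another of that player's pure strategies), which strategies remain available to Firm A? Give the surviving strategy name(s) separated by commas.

Firm B's strategy I is strictly dominated by III (R1: 5>-4, R2: 8>1, R3: 5>-4, R4: 1>-8) and is removed.
Firm A's strategy R1 is strictly dominated by R4 (II: 4>-5, III: 4>-7, IV: 1>-7) and is removed.
For Firm B, III strictly dominates II on the remaining rows (R2: 8>-6, R3: 5>4, R4: 1>-3); eliminate II.
Among the remaining strategies, none is strictly dominated by another pure strategy of the same player, so the elimination stops.
Surviving strategies — Firm A: {R2, R3, R4}; Firm B: {III, IV}.

R2, R3, R4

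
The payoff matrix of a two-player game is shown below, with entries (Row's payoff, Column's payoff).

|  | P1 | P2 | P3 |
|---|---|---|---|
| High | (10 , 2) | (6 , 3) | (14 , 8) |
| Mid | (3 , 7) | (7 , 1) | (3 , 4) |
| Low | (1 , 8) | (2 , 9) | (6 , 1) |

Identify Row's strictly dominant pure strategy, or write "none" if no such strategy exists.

High fails to dominate Mid at P2 (6<7).
Mid fails to dominate High at P1 (3<10).
Low fails to dominate High at P1 (1<10).
No single strategy dominates all the others.

none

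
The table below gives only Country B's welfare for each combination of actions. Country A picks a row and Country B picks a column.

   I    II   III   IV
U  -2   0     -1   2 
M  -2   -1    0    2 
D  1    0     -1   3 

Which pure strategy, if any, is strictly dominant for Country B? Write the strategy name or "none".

IV

IV vs I: U: 2>-2, M: 2>-2, D: 3>1.
IV vs II: U: 2>0, M: 2>-1, D: 3>0.
IV vs III: U: 2>-1, M: 2>0, D: 3>-1.
IV strictly beats every other strategy against every opponent action, so it is strictly dominant.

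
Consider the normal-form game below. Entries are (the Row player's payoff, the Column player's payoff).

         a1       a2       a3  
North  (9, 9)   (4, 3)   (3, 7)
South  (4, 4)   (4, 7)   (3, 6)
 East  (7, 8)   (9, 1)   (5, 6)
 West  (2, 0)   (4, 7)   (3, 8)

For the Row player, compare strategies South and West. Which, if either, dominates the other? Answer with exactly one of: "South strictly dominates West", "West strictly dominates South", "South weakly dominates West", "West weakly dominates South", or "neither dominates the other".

South weakly dominates West

South's payoffs vs West's, by the Column player's action — a1: 4>2, a2: 4=4, a3: 3=3.
South is at least as good everywhere and strictly better somewhere (tied only at a2, a3), so South weakly but not strictly dominates West.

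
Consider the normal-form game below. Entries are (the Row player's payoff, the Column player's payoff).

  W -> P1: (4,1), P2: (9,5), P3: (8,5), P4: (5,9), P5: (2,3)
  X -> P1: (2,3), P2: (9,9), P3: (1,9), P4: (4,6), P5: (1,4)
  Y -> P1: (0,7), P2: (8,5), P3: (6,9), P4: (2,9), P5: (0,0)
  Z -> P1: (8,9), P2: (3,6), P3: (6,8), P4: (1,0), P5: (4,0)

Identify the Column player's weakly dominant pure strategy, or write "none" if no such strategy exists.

none

P1 fails to dominate P2 at W (1<5).
P2 fails to dominate P1 at Y (5<7).
P3 fails to dominate P1 at Z (8<9).
P4 fails to dominate P1 at Z (0<9).
P5 fails to dominate P1 at Y (0<7).
No single strategy dominates all the others.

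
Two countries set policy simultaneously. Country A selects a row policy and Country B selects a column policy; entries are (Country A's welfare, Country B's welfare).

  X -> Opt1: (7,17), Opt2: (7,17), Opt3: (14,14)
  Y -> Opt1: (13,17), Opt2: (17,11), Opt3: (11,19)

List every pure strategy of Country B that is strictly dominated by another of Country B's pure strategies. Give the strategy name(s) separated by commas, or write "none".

Opt1 is not dominated — it holds its own against Opt2 at X (17=17); Opt3 at X (17>14).
Nothing dominates Opt2: Opt1 at X (17=17); Opt3 at X (17>14).
Nothing dominates Opt3: Opt1 at Y (19>17); Opt2 at Y (19>11).

none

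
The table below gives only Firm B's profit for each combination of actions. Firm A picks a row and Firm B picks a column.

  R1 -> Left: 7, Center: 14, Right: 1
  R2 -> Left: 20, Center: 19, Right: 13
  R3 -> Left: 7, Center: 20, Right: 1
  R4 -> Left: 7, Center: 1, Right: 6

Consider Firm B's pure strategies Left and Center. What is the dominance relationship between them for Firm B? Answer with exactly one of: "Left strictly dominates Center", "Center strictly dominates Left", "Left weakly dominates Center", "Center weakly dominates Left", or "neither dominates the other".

neither dominates the other

Compare Left to Center across every action of Firm A: R1: 7<14, R2: 20>19, R3: 7<20, R4: 7>1.
Left does better at R2, R4 but worse at R1, R3; neither strategy dominates the other.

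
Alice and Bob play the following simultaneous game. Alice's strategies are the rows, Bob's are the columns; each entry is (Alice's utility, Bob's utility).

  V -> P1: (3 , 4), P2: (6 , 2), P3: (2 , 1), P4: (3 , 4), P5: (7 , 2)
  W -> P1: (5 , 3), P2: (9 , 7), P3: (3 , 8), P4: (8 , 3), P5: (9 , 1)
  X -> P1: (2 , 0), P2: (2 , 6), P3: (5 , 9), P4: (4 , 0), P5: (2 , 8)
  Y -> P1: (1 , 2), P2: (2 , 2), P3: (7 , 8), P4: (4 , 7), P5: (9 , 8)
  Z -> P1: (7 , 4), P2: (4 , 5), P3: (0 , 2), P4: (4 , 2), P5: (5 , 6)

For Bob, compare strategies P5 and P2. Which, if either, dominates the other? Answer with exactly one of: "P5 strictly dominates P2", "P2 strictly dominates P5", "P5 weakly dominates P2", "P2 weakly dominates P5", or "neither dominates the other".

neither dominates the other

P5's payoffs vs P2's, by Alice's action — V: 2=2, W: 1<7, X: 8>6, Y: 8>2, Z: 6>5.
P5 does better at X, Y, Z but worse at W; neither strategy dominates the other.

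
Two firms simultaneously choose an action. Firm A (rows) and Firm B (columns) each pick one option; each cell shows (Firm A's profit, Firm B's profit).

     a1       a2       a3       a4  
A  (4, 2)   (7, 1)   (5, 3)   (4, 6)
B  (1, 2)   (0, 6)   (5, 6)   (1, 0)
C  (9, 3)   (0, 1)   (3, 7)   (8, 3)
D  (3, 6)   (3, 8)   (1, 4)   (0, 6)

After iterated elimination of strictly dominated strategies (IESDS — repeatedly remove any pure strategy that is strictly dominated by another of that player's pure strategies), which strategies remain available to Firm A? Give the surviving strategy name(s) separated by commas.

For Firm A, A strictly dominates D on the remaining columns (a1: 4>3, a2: 7>3, a3: 5>1, a4: 4>0); eliminate D.
For Firm B, a3 strictly dominates a1 on the remaining rows (A: 3>2, B: 6>2, C: 7>3); eliminate a1.
Among the remaining strategies, none is strictly dominated by another pure strategy of the same player, so the elimination stops.
Surviving strategies — Firm A: {A, B, C}; Firm B: {a2, a3, a4}.

A, B, C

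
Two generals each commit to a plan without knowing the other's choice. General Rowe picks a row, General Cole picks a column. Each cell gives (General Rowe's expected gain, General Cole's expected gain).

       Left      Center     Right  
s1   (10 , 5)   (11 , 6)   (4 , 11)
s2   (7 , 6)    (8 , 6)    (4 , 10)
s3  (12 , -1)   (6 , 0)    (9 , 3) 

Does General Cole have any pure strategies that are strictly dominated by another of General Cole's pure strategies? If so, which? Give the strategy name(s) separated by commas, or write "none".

Left, Center

Right strictly dominates Left — s1: 11>5, s2: 10>6, s3: 3>-1.
Center: dominated, since Right does at least as well everywhere (s1: 11>6, s2: 10>6, s3: 3>0).
Right is not dominated — it holds its own against Left at s1 (11>5); Center at s1 (11>6).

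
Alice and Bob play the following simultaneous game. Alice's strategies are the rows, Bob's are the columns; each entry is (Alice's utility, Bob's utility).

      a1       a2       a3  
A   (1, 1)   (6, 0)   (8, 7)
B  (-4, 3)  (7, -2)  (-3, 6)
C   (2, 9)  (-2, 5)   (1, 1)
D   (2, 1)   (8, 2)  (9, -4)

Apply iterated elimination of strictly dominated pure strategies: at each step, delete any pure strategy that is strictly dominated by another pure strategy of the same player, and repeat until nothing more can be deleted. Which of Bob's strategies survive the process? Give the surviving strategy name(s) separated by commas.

For Alice, D strictly dominates A on the remaining columns (a1: 2>1, a2: 8>6, a3: 9>8); eliminate A.
Row B is eliminated: D beats it against every remaining column (a1: 2>-4, a2: 8>7, a3: 9>-3).
Column a3 is eliminated: a1 beats it against every remaining row (C: 9>1, D: 1>-4).
Among the remaining strategies, none is strictly dominated by another pure strategy of the same player, so the elimination stops.
Surviving strategies — Alice: {C, D}; Bob: {a1, a2}.

a1, a2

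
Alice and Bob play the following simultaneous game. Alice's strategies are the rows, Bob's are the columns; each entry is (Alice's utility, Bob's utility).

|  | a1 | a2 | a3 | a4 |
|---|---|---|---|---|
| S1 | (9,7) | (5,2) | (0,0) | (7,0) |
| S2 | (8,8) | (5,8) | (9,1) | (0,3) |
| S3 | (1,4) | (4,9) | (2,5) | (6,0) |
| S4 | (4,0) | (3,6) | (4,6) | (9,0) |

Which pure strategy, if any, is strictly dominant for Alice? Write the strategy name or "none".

none

S1 fails to dominate S2 at a2 (5=5).
S2 fails to dominate S1 at a1 (8<9).
S3 fails to dominate S1 at a1 (1<9).
S4 fails to dominate S1 at a1 (4<9).
No single strategy dominates all the others.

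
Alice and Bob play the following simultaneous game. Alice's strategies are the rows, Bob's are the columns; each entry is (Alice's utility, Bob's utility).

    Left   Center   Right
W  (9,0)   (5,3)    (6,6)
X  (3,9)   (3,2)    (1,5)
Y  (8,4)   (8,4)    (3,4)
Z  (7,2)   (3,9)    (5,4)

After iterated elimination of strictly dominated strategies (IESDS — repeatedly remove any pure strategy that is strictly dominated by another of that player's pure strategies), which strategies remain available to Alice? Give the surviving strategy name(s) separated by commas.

W, Y

For Alice, W strictly dominates X on the remaining columns (Left: 9>3, Center: 5>3, Right: 6>1); eliminate X.
For Alice, W strictly dominates Z on the remaining columns (Left: 9>7, Center: 5>3, Right: 6>5); eliminate Z.
Among the remaining strategies, none is strictly dominated by another pure strategy of the same player, so the elimination stops.
Surviving strategies — Alice: {W, Y}; Bob: {Left, Center, Right}.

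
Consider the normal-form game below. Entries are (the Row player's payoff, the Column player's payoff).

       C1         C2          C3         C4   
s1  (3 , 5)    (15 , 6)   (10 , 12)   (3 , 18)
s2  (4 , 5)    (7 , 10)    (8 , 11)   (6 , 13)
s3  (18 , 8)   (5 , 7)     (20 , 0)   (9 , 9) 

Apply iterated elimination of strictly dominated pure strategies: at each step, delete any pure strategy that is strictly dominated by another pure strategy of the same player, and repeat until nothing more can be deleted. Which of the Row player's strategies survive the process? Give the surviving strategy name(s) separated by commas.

s3

For the Column player, C4 strictly dominates C1 on the remaining rows (s1: 18>5, s2: 13>5, s3: 9>8); eliminate C1.
Column C2 is eliminated: C4 beats it against every remaining row (s1: 18>6, s2: 13>10, s3: 9>7).
Row s1 is eliminated: s3 beats it against every remaining column (C3: 20>10, C4: 9>3).
For the Row player, s3 strictly dominates s2 on the remaining columns (C3: 20>8, C4: 9>6); eliminate s2.
The Column player's strategy C3 is strictly dominated by C4 (s3: 9>0) and is removed.
Among the remaining strategies, none is strictly dominated by another pure strategy of the same player, so the elimination stops.
Surviving strategies — the Row player: {s3}; the Column player: {C4}.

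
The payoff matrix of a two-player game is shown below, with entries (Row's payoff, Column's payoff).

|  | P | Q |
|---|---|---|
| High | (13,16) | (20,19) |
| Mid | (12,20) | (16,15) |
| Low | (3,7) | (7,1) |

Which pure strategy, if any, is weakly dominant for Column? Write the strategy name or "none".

P fails to dominate Q at High (16<19).
Q fails to dominate P at Mid (15<20).
No single strategy dominates all the others.

none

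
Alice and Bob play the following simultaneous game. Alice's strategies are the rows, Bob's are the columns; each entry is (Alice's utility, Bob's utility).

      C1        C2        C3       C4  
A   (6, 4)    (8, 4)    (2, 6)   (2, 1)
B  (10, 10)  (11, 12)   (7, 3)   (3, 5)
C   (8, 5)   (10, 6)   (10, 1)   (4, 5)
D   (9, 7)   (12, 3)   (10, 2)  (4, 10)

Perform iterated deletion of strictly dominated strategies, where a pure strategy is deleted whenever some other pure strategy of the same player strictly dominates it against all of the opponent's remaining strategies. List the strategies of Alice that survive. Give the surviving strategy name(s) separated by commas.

For Alice, B strictly dominates A on the remaining columns (C1: 10>6, C2: 11>8, C3: 7>2, C4: 3>2); eliminate A.
Bob's strategy C3 is strictly dominated by C1 (B: 10>3, C: 5>1, D: 7>2) and is removed.
Among the remaining strategies, none is strictly dominated by another pure strategy of the same player, so the elimination stops.
Surviving strategies — Alice: {B, C, D}; Bob: {C1, C2, C4}.

B, C, D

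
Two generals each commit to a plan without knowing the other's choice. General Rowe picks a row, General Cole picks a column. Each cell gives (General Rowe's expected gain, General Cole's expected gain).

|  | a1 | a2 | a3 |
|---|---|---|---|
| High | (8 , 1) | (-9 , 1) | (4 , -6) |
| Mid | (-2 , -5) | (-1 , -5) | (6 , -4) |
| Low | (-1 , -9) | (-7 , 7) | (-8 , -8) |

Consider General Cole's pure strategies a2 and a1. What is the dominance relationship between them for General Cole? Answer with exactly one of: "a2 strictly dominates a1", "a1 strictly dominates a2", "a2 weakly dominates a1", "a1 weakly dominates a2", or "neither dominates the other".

a2 weakly dominates a1

Compare a2 to a1 across each choice by General Rowe: High: 1=1, Mid: -5=-5, Low: 7>-9.
a2 is at least as good everywhere and strictly better somewhere (tied only at High, Mid), so a2 weakly but not strictly dominates a1.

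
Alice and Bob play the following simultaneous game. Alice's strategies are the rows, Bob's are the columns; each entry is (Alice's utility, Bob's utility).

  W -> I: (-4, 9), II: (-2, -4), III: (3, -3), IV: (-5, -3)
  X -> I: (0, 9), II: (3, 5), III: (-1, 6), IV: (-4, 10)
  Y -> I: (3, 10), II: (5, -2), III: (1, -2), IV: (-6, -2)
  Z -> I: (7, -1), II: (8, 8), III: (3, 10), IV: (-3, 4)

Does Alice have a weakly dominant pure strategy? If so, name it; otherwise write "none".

Z vs W: I: 7>-4, II: 8>-2, III: 3=3, IV: -3>-5.
Z vs X: I: 7>0, II: 8>3, III: 3>-1, IV: -3>-4.
Z vs Y: I: 7>3, II: 8>5, III: 3>1, IV: -3>-6.
Z is at least as good as every other strategy against every opponent action, so it is weakly dominant.

Z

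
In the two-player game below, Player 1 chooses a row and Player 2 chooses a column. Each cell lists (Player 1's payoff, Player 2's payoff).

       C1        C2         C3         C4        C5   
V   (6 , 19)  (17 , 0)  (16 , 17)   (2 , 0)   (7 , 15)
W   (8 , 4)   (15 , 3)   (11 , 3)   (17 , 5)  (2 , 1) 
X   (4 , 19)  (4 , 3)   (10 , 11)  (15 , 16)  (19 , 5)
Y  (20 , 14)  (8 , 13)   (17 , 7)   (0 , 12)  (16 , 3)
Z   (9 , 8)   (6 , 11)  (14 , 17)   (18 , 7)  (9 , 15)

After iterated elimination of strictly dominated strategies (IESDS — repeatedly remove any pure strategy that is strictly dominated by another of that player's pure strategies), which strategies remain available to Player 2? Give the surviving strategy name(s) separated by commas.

C1, C2, C3, C4

For Player 2, C3 strictly dominates C5 on the remaining rows (V: 17>15, W: 3>1, X: 11>5, Y: 7>3, Z: 17>15); eliminate C5.
Row X is eliminated: W beats it against every remaining column (C1: 8>4, C2: 15>4, C3: 11>10, C4: 17>15).
Among the remaining strategies, none is strictly dominated by another pure strategy of the same player, so the elimination stops.
Surviving strategies — Player 1: {V, W, Y, Z}; Player 2: {C1, C2, C3, C4}.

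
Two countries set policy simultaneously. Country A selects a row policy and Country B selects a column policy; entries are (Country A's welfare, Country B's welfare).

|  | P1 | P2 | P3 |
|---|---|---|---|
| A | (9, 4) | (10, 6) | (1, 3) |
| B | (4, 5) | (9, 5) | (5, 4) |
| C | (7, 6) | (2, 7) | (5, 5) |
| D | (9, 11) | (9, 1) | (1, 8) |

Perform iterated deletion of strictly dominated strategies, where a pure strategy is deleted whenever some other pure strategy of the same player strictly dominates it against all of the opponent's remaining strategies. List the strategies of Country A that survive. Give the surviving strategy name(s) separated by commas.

A, D

Country B's strategy P3 is strictly dominated by P1 (A: 4>3, B: 5>4, C: 6>5, D: 11>8) and is removed.
For Country A, A strictly dominates B on the remaining columns (P1: 9>4, P2: 10>9); eliminate B.
Country A's strategy C is strictly dominated by A (P1: 9>7, P2: 10>2) and is removed.
Among the remaining strategies, none is strictly dominated by another pure strategy of the same player, so the elimination stops.
Surviving strategies — Country A: {A, D}; Country B: {P1, P2}.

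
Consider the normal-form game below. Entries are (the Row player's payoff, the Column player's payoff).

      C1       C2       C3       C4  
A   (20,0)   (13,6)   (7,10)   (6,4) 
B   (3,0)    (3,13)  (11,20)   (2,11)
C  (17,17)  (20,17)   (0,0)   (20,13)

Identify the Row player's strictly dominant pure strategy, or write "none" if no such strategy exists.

none

A fails to dominate B at C3 (7<11).
B fails to dominate A at C1 (3<20).
C fails to dominate A at C1 (17<20).
No single strategy dominates all the others.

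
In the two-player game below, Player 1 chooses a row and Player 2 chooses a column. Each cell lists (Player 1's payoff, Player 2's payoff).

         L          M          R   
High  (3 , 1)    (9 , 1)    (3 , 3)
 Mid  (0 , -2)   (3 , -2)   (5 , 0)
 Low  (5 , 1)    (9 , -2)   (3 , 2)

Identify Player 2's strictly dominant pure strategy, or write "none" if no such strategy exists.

R vs L: High: 3>1, Mid: 0>-2, Low: 2>1.
R vs M: High: 3>1, Mid: 0>-2, Low: 2>-2.
R strictly beats every other strategy against every opponent action, so it is strictly dominant.

R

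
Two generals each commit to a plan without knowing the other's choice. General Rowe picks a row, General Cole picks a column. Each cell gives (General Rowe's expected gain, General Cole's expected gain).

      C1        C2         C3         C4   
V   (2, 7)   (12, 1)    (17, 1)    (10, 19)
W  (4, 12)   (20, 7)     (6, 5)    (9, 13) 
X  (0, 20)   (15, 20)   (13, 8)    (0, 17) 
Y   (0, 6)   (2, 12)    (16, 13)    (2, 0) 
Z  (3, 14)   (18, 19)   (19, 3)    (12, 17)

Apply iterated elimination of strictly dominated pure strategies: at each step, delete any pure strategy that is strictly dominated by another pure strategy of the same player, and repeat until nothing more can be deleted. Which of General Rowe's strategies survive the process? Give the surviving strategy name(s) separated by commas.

W, Z

Row V is eliminated: Z beats it against every remaining column (C1: 3>2, C2: 18>12, C3: 19>17, C4: 12>10).
Row X is eliminated: Z beats it against every remaining column (C1: 3>0, C2: 18>15, C3: 19>13, C4: 12>0).
General Rowe's strategy Y is strictly dominated by Z (C1: 3>0, C2: 18>2, C3: 19>16, C4: 12>2) and is removed.
For General Cole, C4 strictly dominates C1 on the remaining rows (W: 13>12, Z: 17>14); eliminate C1.
General Cole's strategy C3 is strictly dominated by C2 (W: 7>5, Z: 19>3) and is removed.
Among the remaining strategies, none is strictly dominated by another pure strategy of the same player, so the elimination stops.
Surviving strategies — General Rowe: {W, Z}; General Cole: {C2, C4}.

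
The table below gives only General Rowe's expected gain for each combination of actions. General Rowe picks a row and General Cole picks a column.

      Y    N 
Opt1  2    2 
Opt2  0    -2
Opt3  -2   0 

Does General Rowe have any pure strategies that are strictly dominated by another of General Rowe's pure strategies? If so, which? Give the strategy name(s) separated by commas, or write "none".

Nothing dominates Opt1: Opt2 at Y (2>0); Opt3 at Y (2>-2).
Opt2 is strictly dominated by Opt1 (Y: 2>0, N: 2>-2).
Opt3 is strictly dominated by Opt1 (Y: 2>-2, N: 2>0).

Opt2, Opt3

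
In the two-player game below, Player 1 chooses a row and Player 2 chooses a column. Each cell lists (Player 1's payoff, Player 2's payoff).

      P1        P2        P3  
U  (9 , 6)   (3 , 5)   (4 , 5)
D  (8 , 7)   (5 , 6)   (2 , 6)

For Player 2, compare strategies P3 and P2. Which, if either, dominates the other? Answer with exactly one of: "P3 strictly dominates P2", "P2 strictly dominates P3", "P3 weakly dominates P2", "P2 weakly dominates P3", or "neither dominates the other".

neither dominates the other

P3's payoffs vs P2's, by Player 1's action — U: 5=5, D: 6=6.
The two strategies tie everywhere; neither dominates the other.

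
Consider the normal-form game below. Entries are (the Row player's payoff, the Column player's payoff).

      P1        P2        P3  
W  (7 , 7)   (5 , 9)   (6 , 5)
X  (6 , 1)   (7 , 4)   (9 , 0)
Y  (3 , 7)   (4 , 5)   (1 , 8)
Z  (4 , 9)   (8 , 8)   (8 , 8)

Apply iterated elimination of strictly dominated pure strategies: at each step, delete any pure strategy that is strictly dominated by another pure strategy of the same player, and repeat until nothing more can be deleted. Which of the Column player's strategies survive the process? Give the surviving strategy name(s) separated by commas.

For the Row player, W strictly dominates Y on the remaining columns (P1: 7>3, P2: 5>4, P3: 6>1); eliminate Y.
The Column player's strategy P3 is strictly dominated by P1 (W: 7>5, X: 1>0, Z: 9>8) and is removed.
Among the remaining strategies, none is strictly dominated by another pure strategy of the same player, so the elimination stops.
Surviving strategies — the Row player: {W, X, Z}; the Column player: {P1, P2}.

P1, P2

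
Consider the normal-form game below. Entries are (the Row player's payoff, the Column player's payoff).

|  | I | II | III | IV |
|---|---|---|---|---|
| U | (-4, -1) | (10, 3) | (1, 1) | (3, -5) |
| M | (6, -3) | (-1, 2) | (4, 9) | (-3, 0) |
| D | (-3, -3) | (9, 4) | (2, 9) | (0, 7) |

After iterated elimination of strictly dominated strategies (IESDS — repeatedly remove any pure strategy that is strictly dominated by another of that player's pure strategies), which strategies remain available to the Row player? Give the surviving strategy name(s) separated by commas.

Column I is eliminated: II beats it against every remaining row (U: 3>-1, M: 2>-3, D: 4>-3).
Column IV is eliminated: III beats it against every remaining row (U: 1>-5, M: 9>0, D: 9>7).
Among the remaining strategies, none is strictly dominated by another pure strategy of the same player, so the elimination stops.
Surviving strategies — the Row player: {U, M, D}; the Column player: {II, III}.

U, M, D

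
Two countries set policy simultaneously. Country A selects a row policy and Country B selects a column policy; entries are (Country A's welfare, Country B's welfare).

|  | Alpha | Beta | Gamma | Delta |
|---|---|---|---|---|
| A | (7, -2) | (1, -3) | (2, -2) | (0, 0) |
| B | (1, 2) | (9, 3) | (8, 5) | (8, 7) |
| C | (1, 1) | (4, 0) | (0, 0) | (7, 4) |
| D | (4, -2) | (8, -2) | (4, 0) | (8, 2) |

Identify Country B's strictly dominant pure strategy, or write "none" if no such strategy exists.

Delta

Delta vs Alpha: A: 0>-2, B: 7>2, C: 4>1, D: 2>-2.
Delta vs Beta: A: 0>-3, B: 7>3, C: 4>0, D: 2>-2.
Delta vs Gamma: A: 0>-2, B: 7>5, C: 4>0, D: 2>0.
Delta strictly beats every other strategy against every opponent action, so it is strictly dominant.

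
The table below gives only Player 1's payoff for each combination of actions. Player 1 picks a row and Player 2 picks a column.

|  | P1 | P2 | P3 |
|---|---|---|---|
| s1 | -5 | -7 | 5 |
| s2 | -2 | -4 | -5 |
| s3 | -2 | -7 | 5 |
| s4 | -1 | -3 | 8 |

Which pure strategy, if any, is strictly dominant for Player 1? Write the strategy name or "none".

s4 vs s1: P1: -1>-5, P2: -3>-7, P3: 8>5.
s4 vs s2: P1: -1>-2, P2: -3>-4, P3: 8>-5.
s4 vs s3: P1: -1>-2, P2: -3>-7, P3: 8>5.
s4 strictly beats every other strategy against every opponent action, so it is strictly dominant.

s4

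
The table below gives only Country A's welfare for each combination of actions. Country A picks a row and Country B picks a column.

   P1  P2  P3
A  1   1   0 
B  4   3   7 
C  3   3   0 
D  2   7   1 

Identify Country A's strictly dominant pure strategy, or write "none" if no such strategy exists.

none

A fails to dominate B at P1 (1<4).
B fails to dominate C at P2 (3=3).
C fails to dominate A at P3 (0=0).
D fails to dominate B at P1 (2<4).
No single strategy dominates all the others.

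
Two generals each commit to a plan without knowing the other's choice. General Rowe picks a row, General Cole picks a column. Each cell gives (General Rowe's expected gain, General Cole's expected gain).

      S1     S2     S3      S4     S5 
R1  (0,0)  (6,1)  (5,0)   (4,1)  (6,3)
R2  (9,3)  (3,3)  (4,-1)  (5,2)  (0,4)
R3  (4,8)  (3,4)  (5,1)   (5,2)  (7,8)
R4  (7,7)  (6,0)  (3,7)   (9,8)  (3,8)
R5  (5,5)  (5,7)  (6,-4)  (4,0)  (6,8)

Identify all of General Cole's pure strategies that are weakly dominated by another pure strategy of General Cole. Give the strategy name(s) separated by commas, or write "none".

S5 weakly dominates S1 — R1: 3>0, R2: 4>3, R3: 8=8, R4: 8>7, R5: 8>5.
S2 is weakly dominated by S5 (R1: 3>1, R2: 4>3, R3: 8>4, R4: 8>0, R5: 8>7).
S1 weakly dominates S3 — R1: 0=0, R2: 3>-1, R3: 8>1, R4: 7=7, R5: 5>-4.
S4 is weakly dominated by S5 (R1: 3>1, R2: 4>2, R3: 8>2, R4: 8=8, R5: 8>0).
S5 is not dominated — it holds its own against S1 at R1 (3>0); S2 at R1 (3>1); S3 at R1 (3>0); S4 at R1 (3>1).

S1, S2, S3, S4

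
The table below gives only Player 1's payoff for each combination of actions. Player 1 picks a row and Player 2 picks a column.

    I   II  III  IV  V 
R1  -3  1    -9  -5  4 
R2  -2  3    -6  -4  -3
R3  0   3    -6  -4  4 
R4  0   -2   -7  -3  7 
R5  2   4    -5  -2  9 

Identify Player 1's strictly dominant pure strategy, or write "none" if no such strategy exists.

R5 vs R1: I: 2>-3, II: 4>1, III: -5>-9, IV: -2>-5, V: 9>4.
R5 vs R2: I: 2>-2, II: 4>3, III: -5>-6, IV: -2>-4, V: 9>-3.
R5 vs R3: I: 2>0, II: 4>3, III: -5>-6, IV: -2>-4, V: 9>4.
R5 vs R4: I: 2>0, II: 4>-2, III: -5>-7, IV: -2>-3, V: 9>7.
R5 strictly beats every other strategy against every opponent action, so it is strictly dominant.

R5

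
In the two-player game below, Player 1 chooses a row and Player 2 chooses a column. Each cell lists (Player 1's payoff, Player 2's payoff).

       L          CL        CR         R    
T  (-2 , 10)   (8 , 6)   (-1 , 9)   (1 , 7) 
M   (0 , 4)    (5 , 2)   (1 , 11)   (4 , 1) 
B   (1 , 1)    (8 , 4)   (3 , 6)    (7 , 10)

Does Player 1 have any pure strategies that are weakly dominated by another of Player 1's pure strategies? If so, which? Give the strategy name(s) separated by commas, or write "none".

T, M

B weakly dominates T — L: 1>-2, CL: 8=8, CR: 3>-1, R: 7>1.
M: dominated, since B does at least as well everywhere (L: 1>0, CL: 8>5, CR: 3>1, R: 7>4).
Nothing dominates B: T at L (1>-2); M at L (1>0).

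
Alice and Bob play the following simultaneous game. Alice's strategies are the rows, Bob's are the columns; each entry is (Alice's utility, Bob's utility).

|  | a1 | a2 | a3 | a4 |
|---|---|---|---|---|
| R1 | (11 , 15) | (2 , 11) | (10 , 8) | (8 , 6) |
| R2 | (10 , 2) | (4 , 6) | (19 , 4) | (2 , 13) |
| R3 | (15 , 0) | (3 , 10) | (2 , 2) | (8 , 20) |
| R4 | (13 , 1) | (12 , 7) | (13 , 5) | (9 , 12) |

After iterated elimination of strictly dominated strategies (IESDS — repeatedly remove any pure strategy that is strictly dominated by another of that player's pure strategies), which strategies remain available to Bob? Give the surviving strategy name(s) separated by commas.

For Alice, R4 strictly dominates R1 on the remaining columns (a1: 13>11, a2: 12>2, a3: 13>10, a4: 9>8); eliminate R1.
Column a1 is eliminated: a2 beats it against every remaining row (R2: 6>2, R3: 10>0, R4: 7>1).
For Alice, R4 strictly dominates R3 on the remaining columns (a2: 12>3, a3: 13>2, a4: 9>8); eliminate R3.
Column a2 is eliminated: a4 beats it against every remaining row (R2: 13>6, R4: 12>7).
Bob's strategy a3 is strictly dominated by a4 (R2: 13>4, R4: 12>5) and is removed.
For Alice, R4 strictly dominates R2 on the remaining columns (a4: 9>2); eliminate R2.
Among the remaining strategies, none is strictly dominated by another pure strategy of the same player, so the elimination stops.
Surviving strategies — Alice: {R4}; Bob: {a4}.

a4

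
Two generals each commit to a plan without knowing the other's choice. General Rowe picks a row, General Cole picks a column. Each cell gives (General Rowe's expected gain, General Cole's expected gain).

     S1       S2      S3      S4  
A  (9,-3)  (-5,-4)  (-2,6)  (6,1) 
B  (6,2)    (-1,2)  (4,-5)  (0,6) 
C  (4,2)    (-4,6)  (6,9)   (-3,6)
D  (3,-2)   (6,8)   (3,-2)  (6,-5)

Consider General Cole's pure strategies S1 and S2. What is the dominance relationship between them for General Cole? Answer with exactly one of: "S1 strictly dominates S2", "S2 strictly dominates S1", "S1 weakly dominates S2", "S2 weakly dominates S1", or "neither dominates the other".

Compare S1 to S2 across each choice by General Rowe: A: -3>-4, B: 2=2, C: 2<6, D: -2<8.
S1 does better at A but worse at C, D; neither strategy dominates the other.

neither dominates the other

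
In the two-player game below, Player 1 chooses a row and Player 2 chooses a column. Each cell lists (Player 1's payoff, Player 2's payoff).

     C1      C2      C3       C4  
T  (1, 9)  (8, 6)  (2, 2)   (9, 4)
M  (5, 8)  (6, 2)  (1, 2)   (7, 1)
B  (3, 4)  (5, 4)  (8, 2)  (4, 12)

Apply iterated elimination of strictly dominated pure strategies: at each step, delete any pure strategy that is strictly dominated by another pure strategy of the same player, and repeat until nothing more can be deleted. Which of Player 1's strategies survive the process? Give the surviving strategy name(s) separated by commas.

M

Column C3 is eliminated: C1 beats it against every remaining row (T: 9>2, M: 8>2, B: 4>2).
For Player 1, M strictly dominates B on the remaining columns (C1: 5>3, C2: 6>5, C4: 7>4); eliminate B.
Player 2's strategy C2 is strictly dominated by C1 (T: 9>6, M: 8>2) and is removed.
For Player 2, C1 strictly dominates C4 on the remaining rows (T: 9>4, M: 8>1); eliminate C4.
For Player 1, M strictly dominates T on the remaining columns (C1: 5>1); eliminate T.
Among the remaining strategies, none is strictly dominated by another pure strategy of the same player, so the elimination stops.
Surviving strategies — Player 1: {M}; Player 2: {C1}.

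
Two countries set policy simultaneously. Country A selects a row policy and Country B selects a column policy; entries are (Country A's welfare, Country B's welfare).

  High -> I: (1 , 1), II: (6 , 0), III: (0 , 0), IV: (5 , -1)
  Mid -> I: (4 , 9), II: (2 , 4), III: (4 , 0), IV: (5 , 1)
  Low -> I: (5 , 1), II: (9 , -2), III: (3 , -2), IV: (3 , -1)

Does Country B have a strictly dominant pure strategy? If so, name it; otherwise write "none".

I vs II: High: 1>0, Mid: 9>4, Low: 1>-2.
I vs III: High: 1>0, Mid: 9>0, Low: 1>-2.
I vs IV: High: 1>-1, Mid: 9>1, Low: 1>-1.
I strictly beats every other strategy against every opponent action, so it is strictly dominant.

I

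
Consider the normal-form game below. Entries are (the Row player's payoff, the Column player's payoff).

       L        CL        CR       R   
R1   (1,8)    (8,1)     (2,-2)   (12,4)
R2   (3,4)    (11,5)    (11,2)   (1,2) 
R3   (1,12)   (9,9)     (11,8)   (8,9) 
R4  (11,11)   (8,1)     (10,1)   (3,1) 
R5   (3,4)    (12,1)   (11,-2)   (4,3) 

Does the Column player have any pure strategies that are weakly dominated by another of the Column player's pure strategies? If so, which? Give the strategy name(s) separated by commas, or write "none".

CR, R

L is not dominated — it holds its own against CL at R1 (8>1); CR at R1 (8>-2); R at R1 (8>4).
CL: no other strategy beats it everywhere (L at R2 (5>4); CR at R1 (1>-2); R at R2 (5>2)).
CR is weakly dominated by L (R1: 8>-2, R2: 4>2, R3: 12>8, R4: 11>1, R5: 4>-2).
L weakly dominates R — R1: 8>4, R2: 4>2, R3: 12>9, R4: 11>1, R5: 4>3.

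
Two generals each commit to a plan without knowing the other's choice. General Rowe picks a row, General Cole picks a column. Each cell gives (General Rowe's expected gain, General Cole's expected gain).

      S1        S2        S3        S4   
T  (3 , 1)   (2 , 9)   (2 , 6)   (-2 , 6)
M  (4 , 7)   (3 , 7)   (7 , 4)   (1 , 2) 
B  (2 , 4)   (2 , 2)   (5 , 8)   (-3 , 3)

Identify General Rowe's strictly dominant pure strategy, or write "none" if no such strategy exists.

M

M vs T: S1: 4>3, S2: 3>2, S3: 7>2, S4: 1>-2.
M vs B: S1: 4>2, S2: 3>2, S3: 7>5, S4: 1>-3.
M strictly beats every other strategy against every opponent action, so it is strictly dominant.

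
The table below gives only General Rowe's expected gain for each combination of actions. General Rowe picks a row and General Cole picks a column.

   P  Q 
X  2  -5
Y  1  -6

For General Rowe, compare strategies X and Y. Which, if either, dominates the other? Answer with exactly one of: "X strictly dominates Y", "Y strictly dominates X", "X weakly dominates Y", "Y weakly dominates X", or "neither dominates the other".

X's payoffs vs Y's, by General Cole's action — P: 2>1, Q: -5>-6.
Every comparison favours X, so X strictly dominates Y.

X strictly dominates Y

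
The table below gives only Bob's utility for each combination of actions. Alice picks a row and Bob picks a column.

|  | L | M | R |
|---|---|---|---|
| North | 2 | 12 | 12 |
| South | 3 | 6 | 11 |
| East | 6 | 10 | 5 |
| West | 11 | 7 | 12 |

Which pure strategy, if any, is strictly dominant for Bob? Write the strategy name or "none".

none

L fails to dominate M at North (2<12).
M fails to dominate L at West (7<11).
R fails to dominate L at East (5<6).
No single strategy dominates all the others.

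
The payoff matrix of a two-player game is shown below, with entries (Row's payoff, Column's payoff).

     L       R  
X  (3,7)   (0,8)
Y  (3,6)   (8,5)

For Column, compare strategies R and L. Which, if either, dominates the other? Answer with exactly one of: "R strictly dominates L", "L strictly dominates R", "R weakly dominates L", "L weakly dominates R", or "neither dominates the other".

Compare R to L across every action of Row: X: 8>7, Y: 5<6.
R does better at X but worse at Y; neither strategy dominates the other.

neither dominates the other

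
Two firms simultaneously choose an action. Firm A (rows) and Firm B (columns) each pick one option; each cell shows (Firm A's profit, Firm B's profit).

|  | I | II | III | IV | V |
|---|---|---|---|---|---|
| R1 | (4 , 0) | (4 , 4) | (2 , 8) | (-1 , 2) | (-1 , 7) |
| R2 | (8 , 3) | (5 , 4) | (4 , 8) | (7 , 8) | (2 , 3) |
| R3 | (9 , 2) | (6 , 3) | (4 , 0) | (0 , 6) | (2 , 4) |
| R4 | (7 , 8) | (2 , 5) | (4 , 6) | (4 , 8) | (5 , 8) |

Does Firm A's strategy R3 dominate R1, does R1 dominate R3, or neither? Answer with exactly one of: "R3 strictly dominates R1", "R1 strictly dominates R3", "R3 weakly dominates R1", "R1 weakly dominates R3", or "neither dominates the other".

Compare R3 to R1 across every action of Firm B: I: 9>4, II: 6>4, III: 4>2, IV: 0>-1, V: 2>-1.
Every comparison favours R3, so R3 strictly dominates R1.

R3 strictly dominates R1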